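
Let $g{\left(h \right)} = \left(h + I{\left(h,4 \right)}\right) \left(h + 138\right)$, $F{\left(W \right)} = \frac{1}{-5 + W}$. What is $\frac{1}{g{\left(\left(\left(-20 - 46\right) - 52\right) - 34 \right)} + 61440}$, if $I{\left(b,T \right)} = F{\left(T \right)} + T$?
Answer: $\frac{1}{63526} \approx 1.5742 \cdot 10^{-5}$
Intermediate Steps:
$I{\left(b,T \right)} = T + \frac{1}{-5 + T}$ ($I{\left(b,T \right)} = \frac{1}{-5 + T} + T = T + \frac{1}{-5 + T}$)
$g{\left(h \right)} = \left(3 + h\right) \left(138 + h\right)$ ($g{\left(h \right)} = \left(h + \frac{1 + 4 \left(-5 + 4\right)}{-5 + 4}\right) \left(h + 138\right) = \left(h + \frac{1 + 4 \left(-1\right)}{-1}\right) \left(138 + h\right) = \left(h - \left(1 - 4\right)\right) \left(138 + h\right) = \left(h - -3\right) \left(138 + h\right) = \left(h + 3\right) \left(138 + h\right) = \left(3 + h\right) \left(138 + h\right)$)
$\frac{1}{g{\left(\left(\left(-20 - 46\right) - 52\right) - 34 \right)} + 61440} = \frac{1}{\left(414 + \left(\left(\left(-20 - 46\right) - 52\right) - 34\right)^{2} + 141 \left(\left(\left(-20 - 46\right) - 52\right) - 34\right)\right) + 61440} = \frac{1}{\left(414 + \left(\left(-66 - 52\right) - 34\right)^{2} + 141 \left(\left(-66 - 52\right) - 34\right)\right) + 61440} = \frac{1}{\left(414 + \left(-118 - 34\right)^{2} + 141 \left(-118 - 34\right)\right) + 61440} = \frac{1}{\left(414 + \left(-152\right)^{2} + 141 \left(-152\right)\right) + 61440} = \frac{1}{\left(414 + 23104 - 21432\right) + 61440} = \frac{1}{2086 + 61440} = \frac{1}{63526}$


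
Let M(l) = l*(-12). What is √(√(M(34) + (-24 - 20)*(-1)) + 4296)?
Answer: √(4296 + 2*I*√91) ≈ 65.544 + 0.1455*I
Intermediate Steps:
M(l) = -12*l
√(√(M(34) + (-24 - 20)*(-1)) + 4296) = √(√(-12*34 + (-24 - 20)*(-1)) + 4296) = √(√(-408 - 44*(-1)) + 4296) = √(√(-408 + 44) + 4296) = √(√(-364) + 4296) = √(2*I*√91 + 4296) = √(4296 + 2*I*√91)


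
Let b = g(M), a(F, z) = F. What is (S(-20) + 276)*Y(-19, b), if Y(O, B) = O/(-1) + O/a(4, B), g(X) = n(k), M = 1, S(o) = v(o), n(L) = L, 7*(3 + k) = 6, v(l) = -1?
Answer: 15675/4 ≈ 3918.8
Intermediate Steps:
k = -15/7 (k = -3 + (⅐)*6 = -3 + 6/7 = -15/7 ≈ -2.1429)
S(o) = -1
g(X) = -15/7
b = -15/7 ≈ -2.1429
Y(O, B) = -3*O/4 (Y(O, B) = O/(-1) + O/4 = O*(-1) + O*(¼) = -O + O/4 = -3*O/4)
(S(-20) + 276)*Y(-19, b) = (-1 + 276)*(-¾*(-19)) = 275*(57/4) = 15675/4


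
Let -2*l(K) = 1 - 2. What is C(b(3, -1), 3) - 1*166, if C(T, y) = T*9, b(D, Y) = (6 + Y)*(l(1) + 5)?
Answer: 163/2 ≈ 81.500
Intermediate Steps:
l(K) = ½ (l(K) = -(1 - 2)/2 = -½*(-1) = ½)
b(D, Y) = 33 + 11*Y/2 (b(D, Y) = (6 + Y)*(½ + 5) = (6 + Y)*(11/2) = 33 + 11*Y/2)
C(T, y) = 9*T
C(b(3, -1), 3) - 1*166 = 9*(33 + (11/2)*(-1)) - 1*166 = 9*(33 - 11/2) - 166 = 9*(55/2) - 166 = 495/2 - 166 = 163/2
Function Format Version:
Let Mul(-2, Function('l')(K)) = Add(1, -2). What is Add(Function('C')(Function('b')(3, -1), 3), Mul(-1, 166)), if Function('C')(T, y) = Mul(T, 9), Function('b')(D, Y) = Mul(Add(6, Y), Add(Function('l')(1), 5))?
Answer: Rational(163, 2) ≈ 81.500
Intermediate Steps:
Function('l')(K) = Rational(1, 2) (Function('l')(K) = Mul(Rational(-1, 2), Add(1, -2)) = Mul(Rational(-1, 2), -1) = Rational(1, 2))
Function('b')(D, Y) = Add(33, Mul(Rational(11, 2), Y)) (Function('b')(D, Y) = Mul(Add(6, Y), Add(Rational(1, 2), 5)) = Mul(Add(6, Y), Rational(11, 2)) = Add(33, Mul(Rational(11, 2), Y)))
Function('C')(T, y) = Mul(9, T)
Add(Function('C')(Function('b')(3, -1), 3), Mul(-1, 166)) = Add(Mul(9, Add(33, Mul(Rational(11, 2), -1))), Mul(-1, 166)) = Add(Mul(9, Add(33, Rational(-11, 2))), -166) = Add(Mul(9, Rational(55, 2)), -166) = Add(Rational(495, 2), -166) = Rational(163, 2)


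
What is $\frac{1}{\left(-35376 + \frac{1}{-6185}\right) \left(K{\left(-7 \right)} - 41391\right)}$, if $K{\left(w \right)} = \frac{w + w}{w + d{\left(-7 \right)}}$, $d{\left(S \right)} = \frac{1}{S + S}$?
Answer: $\frac{612315}{896538143104793} \approx 6.8298 \cdot 10^{-10}$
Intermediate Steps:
$d{\left(S \right)} = \frac{1}{2 S}$
$K{\left(w \right)} = \frac{2 w}{- \frac{1}{14} + w}$ ($K{\left(w \right)} = \frac{w + w}{w + \frac{1}{2 \left(-7\right)}} = \frac{2 w}{w + \frac{1}{2} \left(- \frac{1}{7}\right)} = \frac{2 w}{w - \frac{1}{14}} = \frac{2 w}{- \frac{1}{14} + w}$)
$\frac{1}{\left(-35376 + \frac{1}{-6185}\right) \left(K{\left(-7 \right)} - 41391\right)} = \frac{1}{\left(-35376 + \frac{1}{-6185}\right) \left(28 \left(-7\right) \frac{1}{-1 + 14 \left(-7\right)} - 41391\right)} = \frac{1}{\left(-35376 - \frac{1}{6185}\right) \left(28 \left(-7\right) \frac{1}{-1 - 98} - 41391\right)} = \frac{1}{\left(- \frac{218800561}{6185}\right) \left(28 \left(-7\right) \frac{1}{-99} - 41391\right)} = \frac{1}{\left(- \frac{218800561}{6185}\right) \left(28 \left(-7\right) \left(- \frac{1}{99}\right) - 41391\right)} = \frac{1}{\left(- \frac{218800561}{6185}\right) \left(\frac{196}{99} - 41391\right)} = \frac{1}{\left(- \frac{218800561}{6185}\right) \left(- \frac{4097513}{99}\right)} = \frac{1}{\frac{896538143104793}{612315}} = \frac{612315}{896538143104793}$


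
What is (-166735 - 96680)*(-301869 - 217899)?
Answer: 136914687720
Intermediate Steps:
(-166735 - 96680)*(-301869 - 217899) = -263415*(-519768) = 136914687720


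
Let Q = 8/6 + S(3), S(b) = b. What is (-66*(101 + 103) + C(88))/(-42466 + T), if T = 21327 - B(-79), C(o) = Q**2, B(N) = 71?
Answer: 121007/190890 ≈ 0.63391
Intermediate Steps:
Q = 13/3 (Q = 8/6 + 3 = 8*(1/6) + 3 = 4/3 + 3 = 13/3 ≈ 4.3333)
C(o) = 169/9 (C(o) = (13/3)**2 = 169/9)
T = 21256 (T = 21327 - 1*71 = 21327 - 71 = 21256)
(-66*(101 + 103) + C(88))/(-42466 + T) = (-66*(101 + 103) + 169/9)/(-42466 + 21256) = (-66*204 + 169/9)/(-21210) = (-13464 + 169/9)*(-1/21210) = -121007/9*(-1/21210) = 121007/190890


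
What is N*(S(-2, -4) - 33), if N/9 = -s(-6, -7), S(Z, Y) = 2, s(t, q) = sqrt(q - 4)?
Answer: 279*I*sqrt(11) ≈ 925.34*I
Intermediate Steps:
s(t, q) = sqrt(-4 + q)
N = -9*I*sqrt(11) (N = 9*(-sqrt(-4 - 7)) = 9*(-sqrt(-11)) = 9*(-I*sqrt(11)) = -9*I*sqrt(11) ≈ -29.85*I)
N*(S(-2, -4) - 33) = (-9*I*sqrt(11))*(2 - 33) = -9*I*sqrt(11)*(-31) = 279*I*sqrt(11)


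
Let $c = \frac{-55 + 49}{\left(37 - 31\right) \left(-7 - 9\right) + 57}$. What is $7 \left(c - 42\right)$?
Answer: $- \frac{3808}{13} \approx -292.92$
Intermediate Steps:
$c = \frac{2}{13}$ ($c = - \frac{6}{6 \left(-16\right) + 57} = - \frac{6}{-96 + 57} = - \frac{6}{-39} = \left(-6\right) \left(- \frac{1}{39}\right) = \frac{2}{13} \approx 0.15385$)
$7 \left(c - 42\right) = 7 \left(\frac{2}{13} - 42\right) = 7 \left(- \frac{544}{13}\right) = - \frac{3808}{13}$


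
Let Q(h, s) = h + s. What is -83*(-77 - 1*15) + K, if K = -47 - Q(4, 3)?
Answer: 7582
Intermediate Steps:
K = -54 (K = -47 - (4 + 3) = -47 - 1*7 = -47 - 7 = -54)
-83*(-77 - 1*15) + K = -83*(-77 - 1*15) - 54 = -83*(-77 - 15) - 54 = -83*(-92) - 54 = 7636 - 54 = 7582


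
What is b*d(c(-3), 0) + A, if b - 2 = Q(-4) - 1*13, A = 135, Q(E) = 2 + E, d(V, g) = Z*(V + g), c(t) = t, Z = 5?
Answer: 330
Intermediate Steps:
d(V, g) = 5*V + 5*g (d(V, g) = 5*(V + g) = 5*V + 5*g)
b = -13 (b = 2 + ((2 - 4) - 1*13) = 2 + (-2 - 13) = 2 - 15 = -13)
b*d(c(-3), 0) + A = -13*(5*(-3) + 5*0) + 135 = -13*(-15 + 0) + 135 = -13*(-15) + 135 = 195 + 135 = 330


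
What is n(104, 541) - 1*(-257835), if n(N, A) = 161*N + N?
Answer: 274683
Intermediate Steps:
n(N, A) = 162*N
n(104, 541) - 1*(-257835) = 162*104 - 1*(-257835) = 16848 + 257835 = 274683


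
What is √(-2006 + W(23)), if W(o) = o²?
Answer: I*√1477 ≈ 38.432*I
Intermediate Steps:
√(-2006 + W(23)) = √(-2006 + 23²) = √(-2006 + 529) = √(-1477) = I*√1477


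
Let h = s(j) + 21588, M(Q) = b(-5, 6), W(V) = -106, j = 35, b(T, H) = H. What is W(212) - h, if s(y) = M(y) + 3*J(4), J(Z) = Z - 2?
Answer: -21706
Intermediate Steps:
J(Z) = -2 + Z
M(Q) = 6
s(y) = 12 (s(y) = 6 + 3*(-2 + 4) = 6 + 3*2 = 6 + 6 = 12)
h = 21600 (h = 12 + 21588 = 21600)
W(212) - h = -106 - 1*21600 = -106 - 21600 = -21706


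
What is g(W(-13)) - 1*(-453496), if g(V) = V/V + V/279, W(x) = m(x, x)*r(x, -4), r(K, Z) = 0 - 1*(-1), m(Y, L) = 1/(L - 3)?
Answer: 2024410607/4464 ≈ 4.5350e+5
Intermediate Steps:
m(Y, L) = 1/(-3 + L)
r(K, Z) = 1 (r(K, Z) = 0 + 1 = 1)
W(x) = 1/(-3 + x)
g(V) = 1 + V/279 (g(V) = 1 + V*(1/279) = 1 + V/279)
g(W(-13)) - 1*(-453496) = (1 + 1/(279*(-3 - 13))) - 1*(-453496) = (1 + (1/279)/(-16)) + 453496 = (1 + (1/279)*(-1/16)) + 453496 = (1 - 1/4464) + 453496 = 4463/4464 + 453496 = 2024410607/4464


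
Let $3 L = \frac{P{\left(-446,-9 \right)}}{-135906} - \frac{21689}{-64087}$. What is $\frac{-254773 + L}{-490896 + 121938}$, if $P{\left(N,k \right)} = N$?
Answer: $\frac{3328534314227591}{4820329911584214} \approx 0.69052$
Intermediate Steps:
$L = \frac{1488124018}{13064711733}$ ($L = \frac{- \frac{446}{-135906} - \frac{21689}{-64087}}{3} = \frac{\left(-446\right) \left(- \frac{1}{135906}\right) - - \frac{21689}{64087}}{3} = \frac{\frac{223}{67953} + \frac{21689}{64087}}{3} = \frac{1}{3} \cdot \frac{1488124018}{4354903911} = \frac{1488124018}{13064711733} \approx 0.1139$)
$\frac{-254773 + L}{-490896 + 121938} = \frac{-254773 + \frac{1488124018}{13064711733}}{-490896 + 121938} = - \frac{3328534314227591}{13064711733 \left(-368958\right)} = \left(- \frac{3328534314227591}{13064711733}\right) \left(- \frac{1}{368958}\right) = \frac{3328534314227591}{4820329911584214}$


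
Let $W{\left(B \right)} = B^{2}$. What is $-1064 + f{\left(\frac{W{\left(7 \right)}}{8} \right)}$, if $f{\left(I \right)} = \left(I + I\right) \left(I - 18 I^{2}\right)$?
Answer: $- \frac{1185429}{128} \approx -9261.2$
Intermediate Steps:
$f{\left(I \right)} = 2 I \left(I - 18 I^{2}\right)$
$-1064 + f{\left(\frac{W{\left(7 \right)}}{8} \right)} = -1064 + \left(\frac{7^{2}}{8}\right)^{2} \left(2 - 36 \frac{7^{2}}{8}\right) = -1064 + \left(49 \cdot \frac{1}{8}\right)^{2} \left(2 - 36 \cdot 49 \cdot \frac{1}{8}\right) = -1064 + \left(\frac{49}{8}\right)^{2} \left(2 - \frac{441}{2}\right) = -1064 + \frac{2401 \left(2 - \frac{441}{2}\right)}{64} = -1064 + \frac{2401}{64} \left(- \frac{437}{2}\right) = -1064 - \frac{1049237}{128} = - \frac{1185429}{128}$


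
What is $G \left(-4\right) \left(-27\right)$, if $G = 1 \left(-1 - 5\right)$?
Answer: $-648$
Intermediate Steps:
$G = -6$ ($G = 1 \left(-6\right) = -6$)
$G \left(-4\right) \left(-27\right) = \left(-6\right) \left(-4\right) \left(-27\right) = 24 \left(-27\right) = -648$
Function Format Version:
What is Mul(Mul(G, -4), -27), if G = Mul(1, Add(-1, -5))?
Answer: -648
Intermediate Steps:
G = -6 (G = Mul(1, -6) = -6)
Mul(Mul(G, -4), -27) = Mul(Mul(-6, -4), -27) = Mul(24, -27) = -648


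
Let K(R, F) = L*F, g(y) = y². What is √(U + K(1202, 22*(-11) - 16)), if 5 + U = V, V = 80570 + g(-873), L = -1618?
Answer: √1260138 ≈ 1122.6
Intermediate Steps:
V = 842699 (V = 80570 + (-873)² = 80570 + 762129 = 842699)
K(R, F) = -1618*F
U = 842694 (U = -5 + 842699 = 842694)
√(U + K(1202, 22*(-11) - 16)) = √(842694 - 1618*(22*(-11) - 16)) = √(842694 - 1618*(-242 - 16)) = √(842694 - 1618*(-258)) = √(842694 + 417444) = √1260138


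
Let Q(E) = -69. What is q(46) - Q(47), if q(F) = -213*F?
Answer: -9729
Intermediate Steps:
q(46) - Q(47) = -213*46 - 1*(-69) = -9798 + 69 = -9729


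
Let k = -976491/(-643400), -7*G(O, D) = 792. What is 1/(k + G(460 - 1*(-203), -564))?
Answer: -4503800/502737363 ≈ -0.0089585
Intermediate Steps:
G(O, D) = -792/7 (G(O, D) = -1/7*792 = -792/7)
k = 976491/643400 (k = -976491*(-1/643400) = 976491/643400 ≈ 1.5177)
1/(k + G(460 - 1*(-203), -564)) = 1/(976491/643400 - 792/7) = 1/(-502737363/4503800) = -4503800/502737363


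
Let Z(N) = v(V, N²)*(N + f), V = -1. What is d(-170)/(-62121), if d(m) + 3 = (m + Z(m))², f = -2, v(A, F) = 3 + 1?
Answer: -245387/20707 ≈ -11.850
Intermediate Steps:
v(A, F) = 4
Z(N) = -8 + 4*N (Z(N) = 4*(N - 2) = 4*(-2 + N) = -8 + 4*N)
d(m) = -3 + (-8 + 5*m)² (d(m) = -3 + (m + (-8 + 4*m))² = -3 + (-8 + 5*m)²)
d(-170)/(-62121) = (-3 + (-8 + 5*(-170))²)/(-62121) = (-3 + (-8 - 850)²)*(-1/62121) = (-3 + (-858)²)*(-1/62121) = (-3 + 736164)*(-1/62121) = 736161*(-1/62121) = -245387/20707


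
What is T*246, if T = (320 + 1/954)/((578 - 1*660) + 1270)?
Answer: 12516521/188892 ≈ 66.263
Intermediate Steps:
T = 305281/1133352 (T = (320 + 1/954)/((578 - 660) + 1270) = 305281/(954*(-82 + 1270)) = (305281/954)/1188 = (305281/954)*(1/1188) = 305281/1133352 ≈ 0.26936)
T*246 = (305281/1133352)*246 = 12516521/188892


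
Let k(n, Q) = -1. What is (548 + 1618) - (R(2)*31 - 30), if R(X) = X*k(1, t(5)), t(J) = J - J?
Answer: 2258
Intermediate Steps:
t(J) = 0
R(X) = -X (R(X) = X*(-1) = -X)
(548 + 1618) - (R(2)*31 - 30) = (548 + 1618) - (-1*2*31 - 30) = 2166 - (-2*31 - 30) = 2166 - (-62 - 30) = 2166 - 1*(-92) = 2166 + 92 = 2258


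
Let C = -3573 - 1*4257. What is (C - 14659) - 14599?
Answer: -37088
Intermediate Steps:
C = -7830 (C = -3573 - 4257 = -7830)
(C - 14659) - 14599 = (-7830 - 14659) - 14599 = -22489 - 14599 = -37088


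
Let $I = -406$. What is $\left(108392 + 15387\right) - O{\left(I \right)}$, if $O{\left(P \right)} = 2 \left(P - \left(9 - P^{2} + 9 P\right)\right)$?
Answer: $-212371$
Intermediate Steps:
$O{\left(P \right)} = -18 - 16 P + 2 P^{2}$ ($O{\left(P \right)} = 2 \left(P - \left(9 - P^{2} + 9 P\right)\right) = 2 \left(-9 + P^{2} - 8 P\right) = -18 - 16 P + 2 P^{2}$)
$\left(108392 + 15387\right) - O{\left(I \right)} = \left(108392 + 15387\right) - \left(-18 - -6496 + 2 \left(-406\right)^{2}\right) = 123779 - \left(-18 + 6496 + 2 \cdot 164836\right) = 123779 - \left(-18 + 6496 + 329672\right) = 123779 - 336150 = -212371$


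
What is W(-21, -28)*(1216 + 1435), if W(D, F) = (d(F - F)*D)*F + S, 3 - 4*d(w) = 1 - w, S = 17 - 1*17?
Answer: 779394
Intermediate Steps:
S = 0 (S = 17 - 17 = 0)
d(w) = 1/2 + w/4 (d(w) = 3/4 - (1 - w)/4 = 3/4 + (-1/4 + w/4) = 1/2 + w/4)
W(D, F) = D*F/2 (W(D, F) = ((1/2 + (F - F)/4)*D)*F + 0 = ((1/2 + (1/4)*0)*D)*F + 0 = ((1/2 + 0)*D)*F + 0 = (D/2)*F + 0 = D*F/2 + 0 = D*F/2)
W(-21, -28)*(1216 + 1435) = ((1/2)*(-21)*(-28))*(1216 + 1435) = 294*2651 = 779394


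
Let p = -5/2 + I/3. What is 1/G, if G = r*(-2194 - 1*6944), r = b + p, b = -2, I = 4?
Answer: 1/28937 ≈ 3.4558e-5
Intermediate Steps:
p = -7/6 (p = -5/2 + 4/3 = -7/6 ≈ -1.1667)
r = -19/6 (r = -2 - 7/6 = -19/6 ≈ -3.1667)
G = 28937 (G = -19*(-2194 - 1*6944)/6 = -19*(-2194 - 6944)/6 = -19/6*(-9138) = 28937)
1/G = 1/28937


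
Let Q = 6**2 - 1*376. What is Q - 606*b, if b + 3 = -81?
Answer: 50564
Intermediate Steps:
b = -84 (b = -3 - 81 = -84)
Q = -340 (Q = 36 - 376 = -340)
Q - 606*b = -340 - 606*(-84) = -340 + 50904 = 50564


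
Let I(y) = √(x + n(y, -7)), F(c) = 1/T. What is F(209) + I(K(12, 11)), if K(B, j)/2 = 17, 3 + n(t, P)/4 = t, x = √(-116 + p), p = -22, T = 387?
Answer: 1/387 + √(124 + I*√138) ≈ 11.151 + 0.52688*I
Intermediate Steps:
x = I*√138 (x = √(-116 - 22) = √(-138) = I*√138 ≈ 11.747*I)
n(t, P) = -12 + 4*t
F(c) = 1/387
K(B, j) = 34 (K(B, j) = 2*17 = 34)
I(y) = √(-12 + 4*y + I*√138) (I(y) = √(I*√138 + (-12 + 4*y)) = √(-12 + 4*y + I*√138))
F(209) + I(K(12, 11)) = 1/387 + √(-12 + 4*34 + I*√138) = 1/387 + √(-12 + 136 + I*√138) = 1/387 + √(124 + I*√138)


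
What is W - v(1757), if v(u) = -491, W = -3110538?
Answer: -3110047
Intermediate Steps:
W - v(1757) = -3110538 - 1*(-491) = -3110538 + 491 = -3110047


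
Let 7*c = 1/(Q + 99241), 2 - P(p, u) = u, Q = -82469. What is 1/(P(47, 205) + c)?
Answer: -117404/23833011 ≈ -0.0049261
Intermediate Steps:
P(p, u) = 2 - u
c = 1/117404 (c = 1/(7*(-82469 + 99241)) = (1/7)/16772 = (1/7)*(1/16772) = 1/117404 ≈ 8.5176e-6)
1/(P(47, 205) + c) = 1/((2 - 1*205) + 1/117404) = 1/((2 - 205) + 1/117404) = 1/(-203 + 1/117404) = 1/(-23833011/117404) = -117404/23833011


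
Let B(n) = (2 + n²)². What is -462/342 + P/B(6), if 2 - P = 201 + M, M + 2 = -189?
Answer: -1469/1083 ≈ -1.3564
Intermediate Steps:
M = -191 (M = -2 - 189 = -191)
P = -8 (P = 2 - (201 - 191) = 2 - 1*10 = 2 - 10 = -8)
-462/342 + P/B(6) = -462/342 - 8/(2 + 6²)² = -462*1/342 - 8/(2 + 36)² = -77/57 - 8/(38²) = -77/57 - 8/1444 = -77/57 - 8*1/1444 = -77/57 - 2/361 = -1469/1083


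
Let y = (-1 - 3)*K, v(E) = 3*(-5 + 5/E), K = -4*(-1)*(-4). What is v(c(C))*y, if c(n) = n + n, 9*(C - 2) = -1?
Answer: -12000/17 ≈ -705.88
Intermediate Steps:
C = 17/9 (C = 2 + (⅑)*(-1) = 2 - ⅑ = 17/9 ≈ 1.8889)
K = -16 (K = 4*(-4) = -16)
c(n) = 2*n
v(E) = -15 + 15/E
y = 64 (y = (-1 - 3)*(-16) = -4*(-16) = 64)
v(c(C))*y = (-15 + 15/((2*(17/9))))*64 = (-15 + 15/(34/9))*64 = (-15 + 15*(9/34))*64 = (-15 + 135/34)*64 = -375/34*64 = -12000/17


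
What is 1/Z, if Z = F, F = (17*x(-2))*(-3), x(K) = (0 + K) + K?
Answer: 1/204 ≈ 0.0049020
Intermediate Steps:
x(K) = 2*K (x(K) = K + K = 2*K)
F = 204 (F = (17*(2*(-2)))*(-3) = (17*(-4))*(-3) = -68*(-3) = 204)
Z = 204
1/Z = 1/204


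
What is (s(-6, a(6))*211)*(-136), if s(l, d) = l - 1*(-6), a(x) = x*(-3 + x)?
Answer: 0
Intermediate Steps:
s(l, d) = 6 + l (s(l, d) = l + 6 = 6 + l)
(s(-6, a(6))*211)*(-136) = ((6 - 6)*211)*(-136) = (0*211)*(-136) = 0*(-136) = 0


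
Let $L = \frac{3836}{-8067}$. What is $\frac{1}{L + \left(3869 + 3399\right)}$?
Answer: $\frac{8067}{58627120} \approx 0.0001376$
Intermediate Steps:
$L = - \frac{3836}{8067}$ ($L = 3836 \left(- \frac{1}{8067}\right) = - \frac{3836}{8067} \approx -0.47552$)
$\frac{1}{L + \left(3869 + 3399\right)} = \frac{1}{- \frac{3836}{8067} + \left(3869 + 3399\right)} = \frac{1}{- \frac{3836}{8067} + 7268} = \frac{1}{\frac{58627120}{8067}} = \frac{8067}{58627120}$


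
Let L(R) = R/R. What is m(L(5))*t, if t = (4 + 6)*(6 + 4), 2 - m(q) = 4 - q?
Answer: -100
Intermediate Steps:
L(R) = 1
m(q) = -2 + q (m(q) = 2 - (4 - q) = 2 + (-4 + q) = -2 + q)
t = 100 (t = 10*10 = 100)
m(L(5))*t = (-2 + 1)*100 = -1*100 = -100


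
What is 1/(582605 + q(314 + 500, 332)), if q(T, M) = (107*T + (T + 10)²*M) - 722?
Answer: 1/226089013 ≈ 4.4230e-9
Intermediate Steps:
q(T, M) = -722 + 107*T + M*(10 + T)² (q(T, M) = (107*T + (10 + T)²*M) - 722 = (107*T + M*(10 + T)²) - 722 = -722 + 107*T + M*(10 + T)²)
1/(582605 + q(314 + 500, 332)) = 1/(582605 + (-722 + 107*(314 + 500) + 332*(10 + (314 + 500))²)) = 1/(582605 + (-722 + 107*814 + 332*(10 + 814)²)) = 1/(582605 + (-722 + 87098 + 332*824²)) = 1/(582605 + (-722 + 87098 + 332*678976)) = 1/(582605 + (-722 + 87098 + 225420032)) = 1/(582605 + 225506408) = 1/226089013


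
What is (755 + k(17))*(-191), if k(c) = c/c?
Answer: -144396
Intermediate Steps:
k(c) = 1
(755 + k(17))*(-191) = (755 + 1)*(-191) = 756*(-191) = -144396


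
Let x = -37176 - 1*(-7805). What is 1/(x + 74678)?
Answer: 1/45307 ≈ 2.2072e-5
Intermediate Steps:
x = -29371 (x = -37176 + 7805 = -29371)
1/(x + 74678) = 1/(-29371 + 74678) = 1/45307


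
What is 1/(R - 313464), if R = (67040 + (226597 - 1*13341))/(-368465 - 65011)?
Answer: -12041/3774427810 ≈ -3.1902e-6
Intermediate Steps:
R = -7786/12041 (R = (67040 + (226597 - 13341))/(-433476) = (67040 + 213256)*(-1/433476) = 280296*(-1/433476) = -7786/12041 ≈ -0.64662)
1/(R - 313464) = 1/(-7786/12041 - 313464) = 1/(-3774427810/12041) = -12041/3774427810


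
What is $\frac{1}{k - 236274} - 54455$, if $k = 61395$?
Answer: $- \frac{9523035946}{174879} \approx -54455.0$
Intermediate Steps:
$\frac{1}{k - 236274} - 54455 = \frac{1}{61395 - 236274} - 54455 = \frac{1}{-174879} - 54455 = - \frac{1}{174879} - 54455 = - \frac{9523035946}{174879}$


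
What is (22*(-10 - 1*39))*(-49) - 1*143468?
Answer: -90646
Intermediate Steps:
(22*(-10 - 1*39))*(-49) - 1*143468 = (22*(-10 - 39))*(-49) - 143468 = (22*(-49))*(-49) - 143468 = -1078*(-49) - 143468 = 52822 - 143468 = -90646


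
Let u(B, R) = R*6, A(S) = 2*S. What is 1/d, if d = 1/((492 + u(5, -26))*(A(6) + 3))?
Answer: 5040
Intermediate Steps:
u(B, R) = 6*R
d = 1/5040 (d = 1/((492 + 6*(-26))*(2*6 + 3)) = 1/((492 - 156)*(12 + 3)) = 1/(336*15) = (1/336)*(1/15) = 1/5040 ≈ 0.00019841)
1/d = 1/(1/5040) = 5040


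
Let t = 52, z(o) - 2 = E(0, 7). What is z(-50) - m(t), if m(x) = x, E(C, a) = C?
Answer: -50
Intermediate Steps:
z(o) = 2 (z(o) = 2 + 0 = 2)
z(-50) - m(t) = 2 - 1*52 = 2 - 52 = -50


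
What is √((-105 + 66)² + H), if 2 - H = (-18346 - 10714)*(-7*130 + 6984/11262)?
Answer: I*√93098880326253/1877 ≈ 5140.5*I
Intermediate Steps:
H = -49602684606/1877 (H = 2 - (-18346 - 10714)*(-7*130 + 6984/11262) = 2 - (-29060)*(-910 + 6984*(1/11262)) = 2 - (-29060)*(-910 + 1164/1877) = 2 - (-29060)*(-1706906)/1877 = 2 - 1*49602688360/1877 = 2 - 49602688360/1877 = -49602684606/1877 ≈ -2.6427e+7)
√((-105 + 66)² + H) = √((-105 + 66)² - 49602684606/1877) = √((-39)² - 49602684606/1877) = √(1521 - 49602684606/1877) = √(-49599829689/1877) = I*√93098880326253/1877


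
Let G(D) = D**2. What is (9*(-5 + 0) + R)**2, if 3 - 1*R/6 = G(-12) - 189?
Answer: 59049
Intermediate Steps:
R = 288 (R = 18 - 6*((-12)**2 - 189) = 18 - 6*(144 - 189) = 18 - 6*(-45) = 18 + 270 = 288)
(9*(-5 + 0) + R)**2 = (9*(-5 + 0) + 288)**2 = (9*(-5) + 288)**2 = (-45 + 288)**2 = 243**2 = 59049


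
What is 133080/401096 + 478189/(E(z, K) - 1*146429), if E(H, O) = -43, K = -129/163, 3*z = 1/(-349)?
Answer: -21538400173/7343666664 ≈ -2.9329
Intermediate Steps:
z = -1/1047 (z = (⅓)/(-349) = (⅓)*(-1/349) = -1/1047 ≈ -0.00095511)
K = -129/163 (K = -129*1/163 = -129/163 ≈ -0.79141)
133080/401096 + 478189/(E(z, K) - 1*146429) = 133080/401096 + 478189/(-43 - 1*146429) = 133080*(1/401096) + 478189/(-43 - 146429) = 16635/50137 + 478189/(-146472) = 16635/50137 + 478189*(-1/146472) = 16635/50137 - 478189/146472 = -21538400173/7343666664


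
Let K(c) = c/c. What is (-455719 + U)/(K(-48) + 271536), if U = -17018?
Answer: -472737/271537 ≈ -1.7410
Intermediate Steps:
K(c) = 1
(-455719 + U)/(K(-48) + 271536) = (-455719 - 17018)/(1 + 271536) = -472737/271537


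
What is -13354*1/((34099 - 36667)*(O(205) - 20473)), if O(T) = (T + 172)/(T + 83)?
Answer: -160248/630855629 ≈ -0.00025402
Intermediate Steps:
O(T) = (172 + T)/(83 + T)
-13354*1/((34099 - 36667)*(O(205) - 20473)) = -13354*1/((34099 - 36667)*((172 + 205)/(83 + 205) - 20473)) = -13354*(-1/(2568*(377/288 - 20473))) = -13354/((-5895847/288*(-2568))) = -13354/630855629/12 = -13354*12/630855629 = -160248/630855629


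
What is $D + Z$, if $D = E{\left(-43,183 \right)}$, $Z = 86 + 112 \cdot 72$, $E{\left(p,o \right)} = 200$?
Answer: $8350$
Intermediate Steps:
$Z = 8150$ ($Z = 86 + 8064 = 8150$)
$D = 200$
$D + Z = 200 + 8150 = 8350$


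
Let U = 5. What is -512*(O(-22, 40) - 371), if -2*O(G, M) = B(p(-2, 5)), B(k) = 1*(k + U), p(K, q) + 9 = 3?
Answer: 189696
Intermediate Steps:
p(K, q) = -6 (p(K, q) = -9 + 3 = -6)
B(k) = 5 + k (B(k) = 1*(k + 5) = 1*(5 + k) = 5 + k)
O(G, M) = 1/2 (O(G, M) = -(5 - 6)/2 = -1/2*(-1) = 1/2)
-512*(O(-22, 40) - 371) = -512*(1/2 - 371) = -512*(-741/2) = 189696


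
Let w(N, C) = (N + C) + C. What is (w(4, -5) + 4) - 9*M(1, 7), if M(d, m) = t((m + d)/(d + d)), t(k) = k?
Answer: -38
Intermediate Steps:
w(N, C) = N + 2*C (w(N, C) = (C + N) + C = N + 2*C)
M(d, m) = (d + m)/(2*d) (M(d, m) = (m + d)/(d + d) = (d + m)/((2*d)) = (d + m)*(1/(2*d)) = (d + m)/(2*d))
(w(4, -5) + 4) - 9*M(1, 7) = ((4 + 2*(-5)) + 4) - 9*(1 + 7)/(2*1) = ((4 - 10) + 4) - 9*8/2 = (-6 + 4) - 9*4 = -2 - 36 = -38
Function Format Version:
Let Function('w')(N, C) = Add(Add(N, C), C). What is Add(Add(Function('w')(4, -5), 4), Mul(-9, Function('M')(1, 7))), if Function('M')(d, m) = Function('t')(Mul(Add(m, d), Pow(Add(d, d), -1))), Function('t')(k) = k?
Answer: -38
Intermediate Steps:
Function('w')(N, C) = Add(N, Mul(2, C)) (Function('w')(N, C) = Add(Add(C, N), C) = Add(N, Mul(2, C)))
Function('M')(d, m) = Mul(Rational(1, 2), Pow(d, -1), Add(d, m)) (Function('M')(d, m) = Mul(Add(m, d), Pow(Add(d, d), -1)) = Mul(Add(d, m), Pow(Mul(2, d), -1)) = Mul(Add(d, m), Mul(Rational(1, 2), Pow(d, -1))) = Mul(Rational(1, 2), Pow(d, -1), Add(d, m)))
Add(Add(Function('w')(4, -5), 4), Mul(-9, Function('M')(1, 7))) = Add(Add(Add(4, Mul(2, -5)), 4), Mul(-9, Mul(Rational(1, 2), Pow(1, -1), Add(1, 7)))) = Add(Add(Add(4, -10), 4), Mul(-9, Mul(Rational(1, 2), 1, 8))) = Add(Add(-6, 4), Mul(-9, 4)) = Add(-2, -36) = -38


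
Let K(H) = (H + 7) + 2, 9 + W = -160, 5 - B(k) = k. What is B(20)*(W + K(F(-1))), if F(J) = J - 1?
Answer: 2430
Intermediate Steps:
B(k) = 5 - k
F(J) = -1 + J
W = -169 (W = -9 - 160 = -169)
K(H) = 9 + H (K(H) = (7 + H) + 2 = 9 + H)
B(20)*(W + K(F(-1))) = (5 - 1*20)*(-169 + (9 + (-1 - 1))) = (5 - 20)*(-169 + (9 - 2)) = -15*(-169 + 7) = -15*(-162) = 2430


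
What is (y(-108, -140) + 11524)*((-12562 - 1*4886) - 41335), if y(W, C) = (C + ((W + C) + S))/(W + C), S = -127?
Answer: -168029265661/248 ≈ -6.7754e+8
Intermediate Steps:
y(W, C) = (-127 + W + 2*C)/(C + W) (y(W, C) = (C + ((W + C) - 127))/(W + C) = (C + ((C + W) - 127))/(C + W) = (C + (-127 + C + W))/(C + W) = (-127 + W + 2*C)/(C + W))
(y(-108, -140) + 11524)*((-12562 - 1*4886) - 41335) = ((-127 - 108 + 2*(-140))/(-140 - 108) + 11524)*((-12562 - 1*4886) - 41335) = ((-127 - 108 - 280)/(-248) + 11524)*((-12562 - 4886) - 41335) = (-1/248*(-515) + 11524)*(-17448 - 41335) = (515/248 + 11524)*(-58783) = (2858467/248)*(-58783) = -168029265661/248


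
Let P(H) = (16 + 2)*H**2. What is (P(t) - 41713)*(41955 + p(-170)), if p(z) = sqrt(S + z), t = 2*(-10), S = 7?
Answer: -1447992915 - 34513*I*sqrt(163) ≈ -1.448e+9 - 4.4063e+5*I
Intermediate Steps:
t = -20
p(z) = sqrt(7 + z)
P(H) = 18*H**2
(P(t) - 41713)*(41955 + p(-170)) = (18*(-20)**2 - 41713)*(41955 + sqrt(7 - 170)) = (18*400 - 41713)*(41955 + sqrt(-163)) = (7200 - 41713)*(41955 + I*sqrt(163)) = -34513*(41955 + I*sqrt(163)) = -1447992915 - 34513*I*sqrt(163)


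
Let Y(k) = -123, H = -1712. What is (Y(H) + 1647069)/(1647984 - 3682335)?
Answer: -182994/226039 ≈ -0.80957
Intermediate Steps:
(Y(H) + 1647069)/(1647984 - 3682335) = (-123 + 1647069)/(1647984 - 3682335) = 1646946/(-2034351) = 1646946*(-1/2034351) = -182994/226039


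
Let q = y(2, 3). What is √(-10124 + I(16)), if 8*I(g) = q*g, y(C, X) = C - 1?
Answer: I*√10122 ≈ 100.61*I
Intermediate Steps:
y(C, X) = -1 + C
q = 1 (q = -1 + 2 = 1)
I(g) = g/8 (I(g) = (1*g)/8 = g/8)
√(-10124 + I(16)) = √(-10124 + (⅛)*16) = √(-10124 + 2) = √(-10122) = I*√10122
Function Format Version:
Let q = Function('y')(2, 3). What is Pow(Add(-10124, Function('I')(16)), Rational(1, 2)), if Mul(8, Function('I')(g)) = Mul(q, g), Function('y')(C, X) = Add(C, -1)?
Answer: Mul(I, Pow(10122, Rational(1, 2))) ≈ Mul(100.61, I)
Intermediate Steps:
Function('y')(C, X) = Add(-1, C)
q = 1 (q = Add(-1, 2) = 1)
Function('I')(g) = Mul(Rational(1, 8), g) (Function('I')(g) = Mul(Rational(1, 8), Mul(1, g)) = Mul(Rational(1, 8), g))
Pow(Add(-10124, Function('I')(16)), Rational(1, 2)) = Pow(Add(-10124, Mul(Rational(1, 8), 16)), Rational(1, 2)) = Pow(Add(-10124, 2), Rational(1, 2)) = Pow(-10122, Rational(1, 2)) = Mul(I, Pow(10122, Rational(1, 2)))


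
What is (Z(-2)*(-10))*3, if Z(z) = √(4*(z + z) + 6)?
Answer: -30*I*√10 ≈ -94.868*I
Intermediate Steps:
Z(z) = √(6 + 8*z) (Z(z) = √(4*(2*z) + 6) = √(8*z + 6) = √(6 + 8*z))
(Z(-2)*(-10))*3 = (√(6 + 8*(-2))*(-10))*3 = (√(6 - 16)*(-10))*3 = (√(-10)*(-10))*3 = ((I*√10)*(-10))*3 = -10*I*√10*3 = -30*I*√10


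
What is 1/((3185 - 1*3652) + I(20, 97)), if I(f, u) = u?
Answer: -1/370 ≈ -0.0027027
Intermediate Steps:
1/((3185 - 1*3652) + I(20, 97)) = 1/((3185 - 1*3652) + 97) = 1/((3185 - 3652) + 97) = 1/(-467 + 97) = 1/(-370) = -1/370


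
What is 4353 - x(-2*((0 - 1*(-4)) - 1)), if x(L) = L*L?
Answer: 4317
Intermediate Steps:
x(L) = L²
4353 - x(-2*((0 - 1*(-4)) - 1)) = 4353 - (-2*((0 - 1*(-4)) - 1))² = 4353 - (-2*((0 + 4) - 1))² = 4353 - (-2*(4 - 1))² = 4353 - (-2*3)² = 4353 - 1*(-6)² = 4353 - 1*36 = 4353 - 36 = 4317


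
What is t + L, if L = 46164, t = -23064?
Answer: 23100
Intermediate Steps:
t + L = -23064 + 46164 = 23100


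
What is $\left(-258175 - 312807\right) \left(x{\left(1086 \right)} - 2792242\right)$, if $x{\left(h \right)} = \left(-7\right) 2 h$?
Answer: $1603001131972$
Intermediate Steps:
$x{\left(h \right)} = - 14 h$
$\left(-258175 - 312807\right) \left(x{\left(1086 \right)} - 2792242\right) = \left(-258175 - 312807\right) \left(\left(-14\right) 1086 - 2792242\right) = - 570982 \left(-15204 - 2792242\right) = \left(-570982\right) \left(-2807446\right) = 1603001131972$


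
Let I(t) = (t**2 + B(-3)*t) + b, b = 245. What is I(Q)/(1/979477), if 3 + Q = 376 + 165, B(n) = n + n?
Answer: 280581960897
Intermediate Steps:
B(n) = 2*n
Q = 538 (Q = -3 + (376 + 165) = -3 + 541 = 538)
I(t) = 245 + t**2 - 6*t (I(t) = (t**2 + (2*(-3))*t) + 245 = (t**2 - 6*t) + 245 = 245 + t**2 - 6*t)
I(Q)/(1/979477) = (245 + 538**2 - 6*538)/(1/979477) = (245 + 289444 - 3228)/(1/979477) = 286461*979477 = 280581960897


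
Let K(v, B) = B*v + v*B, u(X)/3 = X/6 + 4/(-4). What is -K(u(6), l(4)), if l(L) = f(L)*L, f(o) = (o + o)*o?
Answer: 0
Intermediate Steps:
u(X) = -3 + X/2 (u(X) = 3*(X/6 + 4/(-4)) = 3*(X*(1/6) + 4*(-1/4)) = 3*(X/6 - 1) = 3*(-1 + X/6) = -3 + X/2)
f(o) = 2*o**2 (f(o) = (2*o)*o = 2*o**2)
l(L) = 2*L**3 (l(L) = (2*L**2)*L = 2*L**3)
K(v, B) = 2*B*v (K(v, B) = B*v + B*v = 2*B*v)
-K(u(6), l(4)) = -2*2*4**3*(-3 + (1/2)*6) = -2*2*64*(-3 + 3) = -2*128*0 = -1*0 = 0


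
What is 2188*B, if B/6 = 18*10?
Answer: 2363040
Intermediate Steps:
B = 1080 (B = 6*(18*10) = 6*180 = 1080)
2188*B = 2188*1080 = 2363040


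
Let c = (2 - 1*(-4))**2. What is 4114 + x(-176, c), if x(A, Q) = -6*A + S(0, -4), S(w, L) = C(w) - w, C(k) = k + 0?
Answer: 5170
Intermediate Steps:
c = 36 (c = (2 + 4)**2 = 6**2 = 36)
C(k) = k
S(w, L) = 0 (S(w, L) = w - w = 0)
x(A, Q) = -6*A (x(A, Q) = -6*A + 0 = -6*A)
4114 + x(-176, c) = 4114 - 6*(-176) = 4114 + 1056 = 5170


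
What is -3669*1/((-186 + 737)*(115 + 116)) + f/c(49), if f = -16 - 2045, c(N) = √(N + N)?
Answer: -1223/42427 - 2061*√2/14 ≈ -208.22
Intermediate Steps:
c(N) = √2*√N (c(N) = √(2*N) = √2*√N)
f = -2061
-3669*1/((-186 + 737)*(115 + 116)) + f/c(49) = -3669*1/((-186 + 737)*(115 + 116)) - 2061*√2/14 = -3669/(231*551) - 2061*√2/14 = -3669/127281 - 2061*√2/14 = -3669*1/127281 - 2061*√2/14 = -1223/42427 - 2061*√2/14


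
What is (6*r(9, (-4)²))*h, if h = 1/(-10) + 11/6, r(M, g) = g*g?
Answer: 13312/5 ≈ 2662.4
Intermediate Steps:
r(M, g) = g²
h = 26/15 (h = 1*(-⅒) + 11*(⅙) = -⅒ + 11/6 = 26/15 ≈ 1.7333)
(6*r(9, (-4)²))*h = (6*((-4)²)²)*(26/15) = (6*16²)*(26/15) = (6*256)*(26/15) = 1536*(26/15) = 13312/5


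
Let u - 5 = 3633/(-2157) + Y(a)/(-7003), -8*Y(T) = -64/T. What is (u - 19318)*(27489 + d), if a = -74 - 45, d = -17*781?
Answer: -9675064499219944/35246099 ≈ -2.7450e+8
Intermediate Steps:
d = -13277
a = -119
Y(T) = 8/T (Y(T) = -(-8)/T = 8/T)
u = 1986728840/599183683 (u = 5 + (3633/(-2157) + (8/(-119))/(-7003)) = 5 + (3633*(-1/2157) + (8*(-1/119))*(-1/7003)) = 5 + (-1211/719 - 8/119*(-1/7003)) = 5 + (-1211/719 + 8/833357) = 5 - 1009189575/599183683 = 1986728840/599183683 ≈ 3.3157)
(u - 19318)*(27489 + d) = (1986728840/599183683 - 19318)*(27489 - 13277) = -11573043659354/599183683*14212 = -9675064499219944/35246099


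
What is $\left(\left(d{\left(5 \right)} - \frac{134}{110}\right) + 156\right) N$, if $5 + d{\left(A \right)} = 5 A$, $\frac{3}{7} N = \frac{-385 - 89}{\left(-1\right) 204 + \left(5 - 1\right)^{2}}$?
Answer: $\frac{5315989}{5170} \approx 1028.2$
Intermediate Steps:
$N = \frac{553}{94}$ ($N = \frac{7 \frac{-385 - 89}{\left(-1\right) 204 + \left(5 - 1\right)^{2}}}{3} = \frac{7 \left(- \frac{474}{-204 + 4^{2}}\right)}{3} = \frac{7 \left(- \frac{474}{-204 + 16}\right)}{3} = \frac{7 \left(- \frac{474}{-188}\right)}{3} = \frac{7 \left(\left(-474\right) \left(- \frac{1}{188}\right)\right)}{3} = \frac{7}{3} \cdot \frac{237}{94} = \frac{553}{94} \approx 5.883$)
$d{\left(A \right)} = -5 + 5 A$
$\left(\left(d{\left(5 \right)} - \frac{134}{110}\right) + 156\right) N = \left(\left(\left(-5 + 5 \cdot 5\right) - \frac{134}{110}\right) + 156\right) \frac{553}{94} = \left(\left(\left(-5 + 25\right) - \frac{67}{55}\right) + 156\right) \frac{553}{94} = \left(\left(20 - \frac{67}{55}\right) + 156\right) \frac{553}{94} = \left(\frac{1033}{55} + 156\right) \frac{553}{94} = \frac{9613}{55} \cdot \frac{553}{94} = \frac{5315989}{5170}$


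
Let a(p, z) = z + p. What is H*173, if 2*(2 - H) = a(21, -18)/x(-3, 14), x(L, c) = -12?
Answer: 2941/8 ≈ 367.63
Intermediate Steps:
a(p, z) = p + z
H = 17/8 (H = 2 - (21 - 18)/(2*(-12)) = 2 - 3*(-1)/(2*12) = 2 - ½*(-¼) = 2 + ⅛ = 17/8 ≈ 2.1250)
H*173 = (17/8)*173 = 2941/8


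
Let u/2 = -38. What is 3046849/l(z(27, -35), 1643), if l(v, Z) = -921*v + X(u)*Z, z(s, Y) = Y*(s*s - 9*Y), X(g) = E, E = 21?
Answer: 3046849/33687843 ≈ 0.090444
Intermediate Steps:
u = -76 (u = 2*(-38) = -76)
X(g) = 21
z(s, Y) = Y*(s² - 9*Y)
l(v, Z) = -921*v + 21*Z
3046849/l(z(27, -35), 1643) = 3046849/(-(-32235)*(27² - 9*(-35)) + 21*1643) = 3046849/(-(-32235)*(729 + 315) + 34503) = 3046849/(-(-32235)*1044 + 34503) = 3046849/(-921*(-36540) + 34503) = 3046849/(33653340 + 34503) = 3046849/33687843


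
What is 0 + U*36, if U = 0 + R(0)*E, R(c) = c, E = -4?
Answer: 0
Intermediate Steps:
U = 0 (U = 0 + 0*(-4) = 0 + 0 = 0)
0 + U*36 = 0 + 0*36 = 0 + 0 = 0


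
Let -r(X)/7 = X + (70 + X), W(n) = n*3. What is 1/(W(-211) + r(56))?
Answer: -1/1907 ≈ -0.00052438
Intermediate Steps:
W(n) = 3*n
r(X) = -490 - 14*X (r(X) = -7*(X + (70 + X)) = -7*(70 + 2*X) = -490 - 14*X)
1/(W(-211) + r(56)) = 1/(3*(-211) + (-490 - 14*56)) = 1/(-633 + (-490 - 784)) = 1/(-633 - 1274) = 1/(-1907) = -1/1907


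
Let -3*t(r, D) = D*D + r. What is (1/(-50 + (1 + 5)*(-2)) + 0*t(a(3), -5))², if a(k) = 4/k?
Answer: 1/3844 ≈ 0.00026015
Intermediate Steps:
t(r, D) = -r/3 - D²/3 (t(r, D) = -(D*D + r)/3 = -(D² + r)/3 = -(r + D²)/3 = -r/3 - D²/3)
(1/(-50 + (1 + 5)*(-2)) + 0*t(a(3), -5))² = (1/(-50 + (1 + 5)*(-2)) + 0*(-4/(3*3) - ⅓*(-5)²))² = (1/(-50 + 6*(-2)) + 0*(-4/(3*3) - ⅓*25))² = (1/(-50 - 12) + 0*(-⅓*4/3 - 25/3))² = (1/(-62) + 0*(-4/9 - 25/3))² = (-1/62 + 0*(-79/9))² = (-1/62 + 0)² = (-1/62)² = 1/3844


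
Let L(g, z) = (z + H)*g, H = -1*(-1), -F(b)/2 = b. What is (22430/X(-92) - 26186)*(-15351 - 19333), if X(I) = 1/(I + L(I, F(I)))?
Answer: 13313396032664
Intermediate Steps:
F(b) = -2*b
H = 1
L(g, z) = g*(1 + z) (L(g, z) = (z + 1)*g = (1 + z)*g = g*(1 + z))
X(I) = 1/(I + I*(1 - 2*I))
(22430/X(-92) - 26186)*(-15351 - 19333) = (22430/((-½/(-92*(-1 - 92)))) - 26186)*(-15351 - 19333) = (22430/((-½*(-1/92)/(-93))) - 26186)*(-34684) = (22430/((-½*(-1/92)*(-1/93))) - 26186)*(-34684) = (22430/(-1/17112) - 26186)*(-34684) = (22430*(-17112) - 26186)*(-34684) = (-383822160 - 26186)*(-34684) = -383848346*(-34684) = 13313396032664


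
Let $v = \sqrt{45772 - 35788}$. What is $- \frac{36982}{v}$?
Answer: $- \frac{18491 \sqrt{39}}{312} \approx -370.12$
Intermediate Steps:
$v = 16 \sqrt{39}$ ($v = \sqrt{9984} = 16 \sqrt{39} \approx 99.92$)
$- \frac{36982}{v} = - \frac{36982}{16 \sqrt{39}} = - 36982 \frac{\sqrt{39}}{624} = - \frac{18491 \sqrt{39}}{312}$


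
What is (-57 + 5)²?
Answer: 2704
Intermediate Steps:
(-57 + 5)² = (-52)² = 2704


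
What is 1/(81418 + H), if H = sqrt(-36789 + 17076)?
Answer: 81418/6628910437 - I*sqrt(19713)/6628910437 ≈ 1.2282e-5 - 2.118e-8*I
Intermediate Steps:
H = I*sqrt(19713) (H = sqrt(-19713) = I*sqrt(19713) ≈ 140.4*I)
1/(81418 + H) = 1/(81418 + I*sqrt(19713))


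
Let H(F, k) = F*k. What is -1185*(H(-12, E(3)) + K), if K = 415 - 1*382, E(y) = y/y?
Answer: -24885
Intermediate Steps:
E(y) = 1
K = 33 (K = 415 - 382 = 33)
-1185*(H(-12, E(3)) + K) = -1185*(-12*1 + 33) = -1185*(-12 + 33) = -1185*21 = -24885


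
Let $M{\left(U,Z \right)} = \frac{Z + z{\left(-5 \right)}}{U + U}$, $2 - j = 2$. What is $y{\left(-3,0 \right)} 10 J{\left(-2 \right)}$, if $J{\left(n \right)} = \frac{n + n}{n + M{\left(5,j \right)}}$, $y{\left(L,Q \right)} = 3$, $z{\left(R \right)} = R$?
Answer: $48$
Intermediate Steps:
$j = 0$ ($j = 2 - 2 = 0$)
$M{\left(U,Z \right)} = \frac{-5 + Z}{2 U}$ ($M{\left(U,Z \right)} = \frac{Z - 5}{U + U} = \frac{-5 + Z}{2 U}$)
$J{\left(n \right)} = \frac{2 n}{- \frac{1}{2} + n}$ ($J{\left(n \right)} = \frac{n + n}{n + \frac{-5 + 0}{2 \cdot 5}} = \frac{2 n}{n + \frac{1}{2} \cdot \frac{1}{5} \left(-5\right)} = \frac{2 n}{n - \frac{1}{2}} = \frac{2 n}{- \frac{1}{2} + n}$)
$y{\left(-3,0 \right)} 10 J{\left(-2 \right)} = 3 \cdot 10 \cdot 4 \left(-2\right) \frac{1}{-1 + 2 \left(-2\right)} = 30 \cdot 4 \left(-2\right) \frac{1}{-1 - 4} = 30 \cdot 4 \left(-2\right) \frac{1}{-5} = 30 \cdot 4 \left(-2\right) \left(- \frac{1}{5}\right) = 30 \cdot \frac{8}{5} = 48$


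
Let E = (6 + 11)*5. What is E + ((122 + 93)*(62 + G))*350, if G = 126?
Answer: 14147085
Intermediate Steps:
E = 85 (E = 17*5 = 85)
E + ((122 + 93)*(62 + G))*350 = 85 + ((122 + 93)*(62 + 126))*350 = 85 + (215*188)*350 = 85 + 40420*350 = 85 + 14147000 = 14147085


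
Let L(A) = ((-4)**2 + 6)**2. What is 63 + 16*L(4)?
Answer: 7807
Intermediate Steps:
L(A) = 484 (L(A) = (16 + 6)**2 = 22**2 = 484)
63 + 16*L(4) = 63 + 16*484 = 63 + 7744 = 7807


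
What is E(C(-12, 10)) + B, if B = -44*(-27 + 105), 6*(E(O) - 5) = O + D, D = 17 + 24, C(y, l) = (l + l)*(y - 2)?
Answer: -20801/6 ≈ -3466.8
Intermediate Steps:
C(y, l) = 2*l*(-2 + y) (C(y, l) = (2*l)*(-2 + y) = 2*l*(-2 + y))
D = 41
E(O) = 71/6 + O/6 (E(O) = 5 + (O + 41)/6 = 5 + (41 + O)/6 = 5 + (41/6 + O/6) = 71/6 + O/6)
B = -3432 (B = -44*78 = -3432)
E(C(-12, 10)) + B = (71/6 + (2*10*(-2 - 12))/6) - 3432 = (71/6 + (2*10*(-14))/6) - 3432 = (71/6 + (1/6)*(-280)) - 3432 = (71/6 - 140/3) - 3432 = -209/6 - 3432 = -20801/6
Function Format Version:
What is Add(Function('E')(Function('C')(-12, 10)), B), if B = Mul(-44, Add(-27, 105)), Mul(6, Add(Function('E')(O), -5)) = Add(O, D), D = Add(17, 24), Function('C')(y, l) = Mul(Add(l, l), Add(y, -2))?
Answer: Rational(-20801, 6) ≈ -3466.8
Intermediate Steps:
Function('C')(y, l) = Mul(2, l, Add(-2, y)) (Function('C')(y, l) = Mul(Mul(2, l), Add(-2, y)) = Mul(2, l, Add(-2, y)))
D = 41
Function('E')(O) = Add(Rational(71, 6), Mul(Rational(1, 6), O)) (Function('E')(O) = Add(5, Mul(Rational(1, 6), Add(O, 41))) = Add(5, Mul(Rational(1, 6), Add(41, O))) = Add(5, Add(Rational(41, 6), Mul(Rational(1, 6), O))) = Add(Rational(71, 6), Mul(Rational(1, 6), O)))
B = -3432 (B = Mul(-44, 78) = -3432)
Add(Function('E')(Function('C')(-12, 10)), B) = Add(Add(Rational(71, 6), Mul(Rational(1, 6), Mul(2, 10, Add(-2, -12)))), -3432) = Add(Add(Rational(71, 6), Mul(Rational(1, 6), Mul(2, 10, -14))), -3432) = Add(Add(Rational(71, 6), Mul(Rational(1, 6), -280)), -3432) = Add(Add(Rational(71, 6), Rational(-140, 3)), -3432) = Add(Rational(-209, 6), -3432) = Rational(-20801, 6)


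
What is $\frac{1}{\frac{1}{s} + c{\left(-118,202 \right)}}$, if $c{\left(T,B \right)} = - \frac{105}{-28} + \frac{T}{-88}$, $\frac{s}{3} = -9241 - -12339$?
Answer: $\frac{102234}{520475} \approx 0.19642$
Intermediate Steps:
$s = 9294$ ($s = 3 \left(-9241 - -12339\right) = 3 \left(-9241 + 12339\right) = 3 \cdot 3098 = 9294$)
$c{\left(T,B \right)} = \frac{15}{4} - \frac{T}{88}$ ($c{\left(T,B \right)} = \left(-105\right) \left(- \frac{1}{28}\right) + T \left(- \frac{1}{88}\right) = \frac{15}{4} - \frac{T}{88}$)
$\frac{1}{\frac{1}{s} + c{\left(-118,202 \right)}} = \frac{1}{\frac{1}{9294} + \left(\frac{15}{4} - - \frac{59}{44}\right)} = \frac{1}{\frac{1}{9294} + \left(\frac{15}{4} + \frac{59}{44}\right)} = \frac{1}{\frac{1}{9294} + \frac{56}{11}} = \frac{1}{\frac{520475}{102234}} = \frac{102234}{520475}$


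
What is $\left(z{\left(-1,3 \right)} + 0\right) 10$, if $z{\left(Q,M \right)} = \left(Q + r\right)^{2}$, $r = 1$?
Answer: $0$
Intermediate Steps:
$z{\left(Q,M \right)} = \left(1 + Q\right)^{2}$ ($z{\left(Q,M \right)} = \left(Q + 1\right)^{2} = \left(1 + Q\right)^{2}$)
$\left(z{\left(-1,3 \right)} + 0\right) 10 = \left(\left(1 - 1\right)^{2} + 0\right) 10 = \left(0^{2} + 0\right) 10 = \left(0 + 0\right) 10 = 0 \cdot 10 = 0$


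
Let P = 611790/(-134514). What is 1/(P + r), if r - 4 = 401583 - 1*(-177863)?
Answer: 22419/12990587585 ≈ 1.7258e-6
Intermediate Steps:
P = -101965/22419 (P = 611790*(-1/134514) = -101965/22419 ≈ -4.5481)
r = 579450 (r = 4 + (401583 - 1*(-177863)) = 4 + (401583 + 177863) = 4 + 579446 = 579450)
1/(P + r) = 1/(-101965/22419 + 579450) = 1/(12990587585/22419) = 22419/12990587585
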